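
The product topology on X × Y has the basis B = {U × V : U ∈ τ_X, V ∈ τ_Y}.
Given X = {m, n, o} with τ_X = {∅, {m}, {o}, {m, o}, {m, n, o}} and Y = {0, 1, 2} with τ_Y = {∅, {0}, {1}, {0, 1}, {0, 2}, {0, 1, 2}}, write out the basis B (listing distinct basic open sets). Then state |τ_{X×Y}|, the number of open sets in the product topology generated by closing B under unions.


Basis B = {∅ × ∅, {m} × {0}, {m} × {1}, {o} × {0}, {o} × {1}, {m} × {0, 1}, {m} × {0, 2}, {m, o} × {0}, {m, o} × {1}, {o} × {0, 1}, {o} × {0, 2}, {m} × {0, 1, 2}, {m, n, o} × {0}, {m, n, o} × {1}, {o} × {0, 1, 2}, {m, o} × {0, 1}, {m, o} × {0, 2}, {m, o} × {0, 1, 2}, {m, n, o} × {0, 1}, {m, n, o} × {0, 2}, {m, n, o} × {0, 1, 2}}; |τ_{X×Y}| = 70.

Enumerate products U × V with U ∈ τ_X, V ∈ τ_Y (deduplicated):
  ∅ × ∅ = {} (∅)
  {m} × {0} = {(m,0)}
  {m} × {1} = {(m,1)}
  {o} × {0} = {(o,0)}
  {o} × {1} = {(o,1)}
  {m} × {0, 1} = {(m,0), (m,1)}
  {m} × {0, 2} = {(m,0), (m,2)}
  {m, o} × {0} = {(m,0), (o,0)}
  {m, o} × {1} = {(m,1), (o,1)}
  {o} × {0, 1} = {(o,0), (o,1)}
  {o} × {0, 2} = {(o,0), (o,2)}
  {m} × {0, 1, 2} = {(m,0), (m,1), (m,2)}
  {m, n, o} × {0} = {(m,0), (n,0), (o,0)}
  {m, n, o} × {1} = {(m,1), (n,1), (o,1)}
  {o} × {0, 1, 2} = {(o,0), (o,1), (o,2)}
  {m, o} × {0, 1} = {(m,0), (m,1), (o,0), (o,1)}
  {m, o} × {0, 2} = {(m,0), (m,2), (o,0), (o,2)}
  {m, o} × {0, 1, 2} = {(m,0), (m,1), (m,2), (o,0), (o,1), (o,2)}
  {m, n, o} × {0, 1} = {(m,0), (m,1), (n,0), (n,1), (o,0), (o,1)}
  {m, n, o} × {0, 2} = {(m,0), (m,2), (n,0), (n,2), (o,0), (o,2)}
  {m, n, o} × {0, 1, 2} = {(m,0), (m,1), (m,2), (n,0), (n,1), (n,2), (o,0), (o,1), (o,2)}
These 21 distinct sets form the basis B.
Close under arbitrary unions to get τ_{X×Y}; counting gives |τ_{X×Y}| = 70.


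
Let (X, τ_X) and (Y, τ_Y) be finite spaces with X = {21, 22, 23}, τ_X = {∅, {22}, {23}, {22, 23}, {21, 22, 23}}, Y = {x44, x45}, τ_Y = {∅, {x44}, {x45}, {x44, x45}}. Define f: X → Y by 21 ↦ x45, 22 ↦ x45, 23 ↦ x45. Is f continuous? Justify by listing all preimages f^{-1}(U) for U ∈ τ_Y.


f IS continuous.

Compute f^{-1}(U) for each U ∈ τ_Y:
  U = ∅: f^{-1}(U) = ∅ ∈ τ_X ✓.
  U = {x44}: f^{-1}(U) = ∅ ∈ τ_X ✓.
  U = {x45}: f^{-1}(U) = {21, 22, 23} ∈ τ_X ✓.
  U = {x44, x45}: f^{-1}(U) = {21, 22, 23} ∈ τ_X ✓.
Every preimage lies in τ_X, so f IS continuous.


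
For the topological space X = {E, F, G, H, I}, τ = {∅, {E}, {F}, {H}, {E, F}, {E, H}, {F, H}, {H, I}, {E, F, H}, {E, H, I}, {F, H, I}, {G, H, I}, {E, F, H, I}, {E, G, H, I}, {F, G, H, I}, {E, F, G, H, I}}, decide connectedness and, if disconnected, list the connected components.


(X, τ) is disconnected; components = [{E}, {F}, {G, H, I}].

Find clopen sets (U ∈ τ with X ∖ U ∈ τ):
  U = ∅, X ∖ U = {E, F, G, H, I} — both open, so U is clopen.
  U = {E}, X ∖ U = {F, G, H, I} — both open, so U is clopen.
  U = {F}, X ∖ U = {E, G, H, I} — both open, so U is clopen.
  U = {E, F}, X ∖ U = {G, H, I} — both open, so U is clopen.
  U = {G, H, I}, X ∖ U = {E, F} — both open, so U is clopen.
  U = {E, G, H, I}, X ∖ U = {F} — both open, so U is clopen.
  U = {F, G, H, I}, X ∖ U = {E} — both open, so U is clopen.
  U = {E, F, G, H, I}, X ∖ U = ∅ — both open, so U is clopen.
Nontrivial clopen(s) exist: e.g. {F}. So (X, τ) is disconnected.
Compute connected components by grouping points that agree on all clopens:
  component: {E}
  component: {F}
  component: {G, H, I}


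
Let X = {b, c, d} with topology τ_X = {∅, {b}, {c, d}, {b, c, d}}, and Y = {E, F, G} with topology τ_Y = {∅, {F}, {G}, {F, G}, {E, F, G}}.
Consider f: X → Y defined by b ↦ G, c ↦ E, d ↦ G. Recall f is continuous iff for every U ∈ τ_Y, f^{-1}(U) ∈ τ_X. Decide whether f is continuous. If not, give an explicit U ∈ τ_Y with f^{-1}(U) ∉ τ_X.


f is NOT continuous.

Compute f^{-1}(U) for each U ∈ τ_Y:
  U = ∅: f^{-1}(U) = ∅ ∈ τ_X ✓.
  U = {F}: f^{-1}(U) = ∅ ∈ τ_X ✓.
  U = {G}: f^{-1}(U) = {b, d} ∉ τ_X ✗.
  U = {F, G}: f^{-1}(U) = {b, d} ∉ τ_X ✗.
  U = {E, F, G}: f^{-1}(U) = {b, c, d} ∈ τ_X ✓.
Found U = {G} with f^{-1}(U) = {b, d} not in τ_X. Therefore f is NOT continuous.


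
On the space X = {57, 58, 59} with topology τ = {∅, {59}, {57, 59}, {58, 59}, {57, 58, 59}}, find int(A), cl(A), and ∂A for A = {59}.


int(A) = {59}, cl(A) = {57, 58, 59}, ∂A = {57, 58}.

Closed sets in (X, τ) are complements of opens:
  closed(X, τ) = {∅, {57}, {58}, {57, 58}, {57, 58, 59}}.
int(A) = ⋃ {U ∈ τ : U ⊆ A}. Opens contained in A: ∅, {59}.
Taking the union of these: int(A) = {59}.
cl(A) = ⋂ {C closed : A ⊆ C}. Closed sets containing A: {57, 58, 59}.
Intersecting these: cl(A) = {57, 58, 59}.
∂A = cl(A) ∖ int(A) = {57, 58, 59} ∖ {59} = {57, 58}.


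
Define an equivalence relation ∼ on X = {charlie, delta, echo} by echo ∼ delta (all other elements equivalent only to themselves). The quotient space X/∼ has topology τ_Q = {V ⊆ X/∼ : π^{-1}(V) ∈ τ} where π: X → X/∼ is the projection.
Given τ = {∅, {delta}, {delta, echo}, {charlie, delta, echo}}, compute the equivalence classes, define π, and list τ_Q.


X/∼ = {[charlie], [delta=echo]}; |τ_Q| = 3.

Equivalence classes: [charlie], [delta=echo].
Quotient map π: X → X/∼ sends charlie ↦ [charlie], delta ↦ [delta=echo], echo ↦ [delta=echo].
For each subset V ⊆ X/∼, compute π^{-1}(V) ⊆ X and check whether π^{-1}(V) ∈ τ. V is open in τ_Q iff π^{-1}(V) ∈ τ.
  V = {}: π^{-1}(V) = ∅ ∈ τ ✓.
  V = {[charlie]}: π^{-1}(V) = {charlie} ∉ τ ✗.
  V = {[delta=echo]}: π^{-1}(V) = {delta, echo} ∈ τ ✓.
  V = {[charlie], [delta=echo]}: π^{-1}(V) = {charlie, delta, echo} ∈ τ ✓.
Open sets in the quotient: τ_Q = {{}, {[delta=echo]}, {[charlie], [delta=echo]}} (3 elements).


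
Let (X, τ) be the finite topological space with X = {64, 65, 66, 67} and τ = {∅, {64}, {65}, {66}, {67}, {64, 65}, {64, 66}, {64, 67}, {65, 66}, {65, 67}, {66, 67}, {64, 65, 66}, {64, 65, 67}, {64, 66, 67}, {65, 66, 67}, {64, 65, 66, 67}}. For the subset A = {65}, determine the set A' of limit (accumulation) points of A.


A' = ∅

For each x ∈ X, list the open sets U ∈ τ with x ∈ U, then check whether U ∩ (A ∖ {x}) ≠ ∅ for every such U.
  x = 64: open {64} ∋ x has {64} ∩ (A ∖ {64}) = ∅, so x is NOT a limit point.
  x = 65: open {65} ∋ x has {65} ∩ (A ∖ {65}) = ∅, so x is NOT a limit point.
  x = 66: open {66} ∋ x has {66} ∩ (A ∖ {66}) = ∅, so x is NOT a limit point.
  x = 67: open {67} ∋ x has {67} ∩ (A ∖ {67}) = ∅, so x is NOT a limit point.
Collecting: A' = ∅.


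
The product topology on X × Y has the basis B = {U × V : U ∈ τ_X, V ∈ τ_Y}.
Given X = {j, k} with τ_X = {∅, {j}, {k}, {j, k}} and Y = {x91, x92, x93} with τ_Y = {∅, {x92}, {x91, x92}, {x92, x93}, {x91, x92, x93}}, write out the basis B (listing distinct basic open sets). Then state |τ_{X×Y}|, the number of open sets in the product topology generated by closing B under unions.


Basis B = {∅ × ∅, {j} × {x92}, {k} × {x92}, {j} × {x91, x92}, {j} × {x92, x93}, {j, k} × {x92}, {k} × {x91, x92}, {k} × {x92, x93}, {j} × {x91, x92, x93}, {k} × {x91, x92, x93}, {j, k} × {x91, x92}, {j, k} × {x92, x93}, {j, k} × {x91, x92, x93}}; |τ_{X×Y}| = 25.

Enumerate products U × V with U ∈ τ_X, V ∈ τ_Y (deduplicated):
  ∅ × ∅ = {} (∅)
  {j} × {x92} = {(j,x92)}
  {k} × {x92} = {(k,x92)}
  {j} × {x91, x92} = {(j,x91), (j,x92)}
  {j} × {x92, x93} = {(j,x92), (j,x93)}
  {j, k} × {x92} = {(j,x92), (k,x92)}
  {k} × {x91, x92} = {(k,x91), (k,x92)}
  {k} × {x92, x93} = {(k,x92), (k,x93)}
  {j} × {x91, x92, x93} = {(j,x91), (j,x92), (j,x93)}
  {k} × {x91, x92, x93} = {(k,x91), (k,x92), (k,x93)}
  {j, k} × {x91, x92} = {(j,x91), (j,x92), (k,x91), (k,x92)}
  {j, k} × {x92, x93} = {(j,x92), (j,x93), (k,x92), (k,x93)}
  {j, k} × {x91, x92, x93} = {(j,x91), (j,x92), (j,x93), (k,x91), (k,x92), (k,x93)}
These 13 distinct sets form the basis B.
Close under arbitrary unions to get τ_{X×Y}; counting gives |τ_{X×Y}| = 25.


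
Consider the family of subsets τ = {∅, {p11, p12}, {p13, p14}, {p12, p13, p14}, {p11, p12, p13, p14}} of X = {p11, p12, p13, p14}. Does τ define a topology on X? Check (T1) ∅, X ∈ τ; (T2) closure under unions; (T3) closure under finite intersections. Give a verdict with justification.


τ is NOT a topology on X.

Axiom (T1): ∅ ∈ τ? Yes; X ∈ τ? Yes.
Axiom (T2/T3): check pairwise unions and intersections of members of τ.
Counterexample for (T3): {p11, p12} ∩ {p12, p13, p14} = {p12} ∉ τ. Therefore τ is NOT a topology.


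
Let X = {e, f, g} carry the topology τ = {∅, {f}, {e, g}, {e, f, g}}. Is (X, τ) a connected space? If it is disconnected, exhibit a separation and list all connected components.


(X, τ) is disconnected; components = [{f}, {e, g}].

Find clopen sets (U ∈ τ with X ∖ U ∈ τ):
  U = ∅, X ∖ U = {e, f, g} — both open, so U is clopen.
  U = {f}, X ∖ U = {e, g} — both open, so U is clopen.
  U = {e, g}, X ∖ U = {f} — both open, so U is clopen.
  U = {e, f, g}, X ∖ U = ∅ — both open, so U is clopen.
Nontrivial clopen(s) exist: e.g. {f}. So (X, τ) is disconnected.
Compute connected components by grouping points that agree on all clopens:
  component: {f}
  component: {e, g}


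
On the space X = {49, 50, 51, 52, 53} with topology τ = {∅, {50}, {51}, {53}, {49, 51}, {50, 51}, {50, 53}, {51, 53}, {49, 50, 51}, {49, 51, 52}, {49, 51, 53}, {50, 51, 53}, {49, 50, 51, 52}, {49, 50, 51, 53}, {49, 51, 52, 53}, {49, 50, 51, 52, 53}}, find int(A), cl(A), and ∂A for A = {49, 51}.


int(A) = {49, 51}, cl(A) = {49, 51, 52}, ∂A = {52}.

Closed sets in (X, τ) are complements of opens:
  closed(X, τ) = {∅, {50}, {52}, {53}, {49, 52}, {50, 52}, {50, 53}, {52, 53}, {49, 50, 52}, {49, 51, 52}, {49, 52, 53}, {50, 52, 53}, {49, 50, 51, 52}, {49, 50, 52, 53}, {49, 51, 52, 53}, {49, 50, 51, 52, 53}}.
int(A) = ⋃ {U ∈ τ : U ⊆ A}. Opens contained in A: ∅, {51}, {49, 51}.
Taking the union of these: int(A) = {49, 51}.
cl(A) = ⋂ {C closed : A ⊆ C}. Closed sets containing A: {49, 51, 52}, {49, 50, 51, 52}, {49, 51, 52, 53}, {49, 50, 51, 52, 53}.
Intersecting these: cl(A) = {49, 51, 52}.
∂A = cl(A) ∖ int(A) = {49, 51, 52} ∖ {49, 51} = {52}.


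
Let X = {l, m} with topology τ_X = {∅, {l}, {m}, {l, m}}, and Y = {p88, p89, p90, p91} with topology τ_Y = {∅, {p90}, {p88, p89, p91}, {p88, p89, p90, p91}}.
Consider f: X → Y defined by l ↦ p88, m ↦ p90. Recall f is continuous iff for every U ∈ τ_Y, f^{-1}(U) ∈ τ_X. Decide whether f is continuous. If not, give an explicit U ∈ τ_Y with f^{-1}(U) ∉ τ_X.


f IS continuous.

Compute f^{-1}(U) for each U ∈ τ_Y:
  U = ∅: f^{-1}(U) = ∅ ∈ τ_X ✓.
  U = {p90}: f^{-1}(U) = {m} ∈ τ_X ✓.
  U = {p88, p89, p91}: f^{-1}(U) = {l} ∈ τ_X ✓.
  U = {p88, p89, p90, p91}: f^{-1}(U) = {l, m} ∈ τ_X ✓.
Every preimage lies in τ_X, so f IS continuous.


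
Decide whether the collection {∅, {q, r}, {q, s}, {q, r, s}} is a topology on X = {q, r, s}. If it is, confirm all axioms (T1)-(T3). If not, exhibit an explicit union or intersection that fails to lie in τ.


τ is NOT a topology on X.

Axiom (T1): ∅ ∈ τ? Yes; X ∈ τ? Yes.
Axiom (T2/T3): check pairwise unions and intersections of members of τ.
Counterexample for (T3): {q, r} ∩ {q, s} = {q} ∉ τ. Therefore τ is NOT a topology.


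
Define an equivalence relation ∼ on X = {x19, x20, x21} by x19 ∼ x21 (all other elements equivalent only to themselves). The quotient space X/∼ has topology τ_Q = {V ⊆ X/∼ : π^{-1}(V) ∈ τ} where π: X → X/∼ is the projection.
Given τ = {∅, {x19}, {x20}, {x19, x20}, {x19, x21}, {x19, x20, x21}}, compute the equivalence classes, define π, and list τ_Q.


X/∼ = {[x19=x21], [x20]}; |τ_Q| = 4.

Equivalence classes: [x19=x21], [x20].
Quotient map π: X → X/∼ sends x19 ↦ [x19=x21], x20 ↦ [x20], x21 ↦ [x19=x21].
For each subset V ⊆ X/∼, compute π^{-1}(V) ⊆ X and check whether π^{-1}(V) ∈ τ. V is open in τ_Q iff π^{-1}(V) ∈ τ.
  V = {}: π^{-1}(V) = ∅ ∈ τ ✓.
  V = {[x19=x21]}: π^{-1}(V) = {x19, x21} ∈ τ ✓.
  V = {[x20]}: π^{-1}(V) = {x20} ∈ τ ✓.
  V = {[x19=x21], [x20]}: π^{-1}(V) = {x19, x20, x21} ∈ τ ✓.
Open sets in the quotient: τ_Q = {{}, {[x19=x21]}, {[x20]}, {[x19=x21], [x20]}} (4 elements).


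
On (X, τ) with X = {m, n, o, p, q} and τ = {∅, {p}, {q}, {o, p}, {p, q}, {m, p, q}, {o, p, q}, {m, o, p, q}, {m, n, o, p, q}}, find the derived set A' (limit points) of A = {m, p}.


A' = {m, n, o}

For each x ∈ X, list the open sets U ∈ τ with x ∈ U, then check whether U ∩ (A ∖ {x}) ≠ ∅ for every such U.
  x = m: opens ∋ x are {m, p, q}, {m, o, p, q}, {m, n, o, p, q}; each meets A ∖ {m}, so x IS a limit point.
  x = n: opens ∋ x are {m, n, o, p, q}; each meets A ∖ {n}, so x IS a limit point.
  x = o: opens ∋ x are {o, p}, {o, p, q}, {m, o, p, q}, {m, n, o, p, q}; each meets A ∖ {o}, so x IS a limit point.
  x = p: open {p} ∋ x has {p} ∩ (A ∖ {p}) = ∅, so x is NOT a limit point.
  x = q: open {q} ∋ x has {q} ∩ (A ∖ {q}) = ∅, so x is NOT a limit point.
Collecting: A' = {m, n, o}.


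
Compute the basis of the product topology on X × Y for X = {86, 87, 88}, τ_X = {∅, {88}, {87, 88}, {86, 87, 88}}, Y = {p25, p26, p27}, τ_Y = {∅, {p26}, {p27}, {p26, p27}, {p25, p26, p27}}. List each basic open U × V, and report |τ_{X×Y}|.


Basis B = {∅ × ∅, {88} × {p26}, {88} × {p27}, {87, 88} × {p26}, {87, 88} × {p27}, {88} × {p26, p27}, {86, 87, 88} × {p26}, {86, 87, 88} × {p27}, {88} × {p25, p26, p27}, {87, 88} × {p26, p27}, {86, 87, 88} × {p26, p27}, {87, 88} × {p25, p26, p27}, {86, 87, 88} × {p25, p26, p27}}; |τ_{X×Y}| = 30.

Enumerate products U × V with U ∈ τ_X, V ∈ τ_Y (deduplicated):
  ∅ × ∅ = {} (∅)
  {88} × {p26} = {(88,p26)}
  {88} × {p27} = {(88,p27)}
  {87, 88} × {p26} = {(87,p26), (88,p26)}
  {87, 88} × {p27} = {(87,p27), (88,p27)}
  {88} × {p26, p27} = {(88,p26), (88,p27)}
  {86, 87, 88} × {p26} = {(86,p26), (87,p26), (88,p26)}
  {86, 87, 88} × {p27} = {(86,p27), (87,p27), (88,p27)}
  {88} × {p25, p26, p27} = {(88,p25), (88,p26), (88,p27)}
  {87, 88} × {p26, p27} = {(87,p26), (87,p27), (88,p26), (88,p27)}
  {86, 87, 88} × {p26, p27} = {(86,p26), (86,p27), (87,p26), (87,p27), (88,p26), (88,p27)}
  {87, 88} × {p25, p26, p27} = {(87,p25), (87,p26), (87,p27), (88,p25), (88,p26), (88,p27)}
  {86, 87, 88} × {p25, p26, p27} = {(86,p25), (86,p26), (86,p27), (87,p25), (87,p26), (87,p27), (88,p25), (88,p26), (88,p27)}
These 13 distinct sets form the basis B.
Close under arbitrary unions to get τ_{X×Y}; counting gives |τ_{X×Y}| = 30.


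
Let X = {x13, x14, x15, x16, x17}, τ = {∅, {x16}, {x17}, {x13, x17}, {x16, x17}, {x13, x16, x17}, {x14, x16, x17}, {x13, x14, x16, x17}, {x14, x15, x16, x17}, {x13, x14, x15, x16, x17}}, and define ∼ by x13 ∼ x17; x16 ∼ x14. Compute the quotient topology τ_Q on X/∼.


X/∼ = {[x13=x17], [x14=x16], [x15]}; |τ_Q| = 4.

Equivalence classes: [x13=x17], [x14=x16], [x15].
Quotient map π: X → X/∼ sends x13 ↦ [x13=x17], x14 ↦ [x14=x16], x15 ↦ [x15], x16 ↦ [x14=x16], x17 ↦ [x13=x17].
For each subset V ⊆ X/∼, compute π^{-1}(V) ⊆ X and check whether π^{-1}(V) ∈ τ. V is open in τ_Q iff π^{-1}(V) ∈ τ.
  V = {}: π^{-1}(V) = ∅ ∈ τ ✓.
  V = {[x13=x17]}: π^{-1}(V) = {x13, x17} ∈ τ ✓.
  V = {[x14=x16]}: π^{-1}(V) = {x14, x16} ∉ τ ✗.
  V = {[x13=x17], [x14=x16]}: π^{-1}(V) = {x13, x14, x16, x17} ∈ τ ✓.
  V = {[x15]}: π^{-1}(V) = {x15} ∉ τ ✗.
  V = {[x13=x17], [x15]}: π^{-1}(V) = {x13, x15, x17} ∉ τ ✗.
  V = {[x14=x16], [x15]}: π^{-1}(V) = {x14, x15, x16} ∉ τ ✗.
  V = {[x13=x17], [x14=x16], [x15]}: π^{-1}(V) = {x13, x14, x15, x16, x17} ∈ τ ✓.
Open sets in the quotient: τ_Q = {{}, {[x13=x17]}, {[x13=x17], [x14=x16]}, {[x13=x17], [x14=x16], [x15]}} (4 elements).


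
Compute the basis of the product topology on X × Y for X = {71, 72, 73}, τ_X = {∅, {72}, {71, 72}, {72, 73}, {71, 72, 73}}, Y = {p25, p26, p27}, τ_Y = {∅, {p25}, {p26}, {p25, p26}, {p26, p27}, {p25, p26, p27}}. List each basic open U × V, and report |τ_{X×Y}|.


Basis B = {∅ × ∅, {72} × {p25}, {72} × {p26}, {71, 72} × {p25}, {71, 72} × {p26}, {72} × {p25, p26}, {72, 73} × {p25}, {72} × {p26, p27}, {72, 73} × {p26}, {71, 72, 73} × {p25}, {71, 72, 73} × {p26}, {72} × {p25, p26, p27}, {71, 72} × {p25, p26}, {71, 72} × {p26, p27}, {72, 73} × {p25, p26}, {72, 73} × {p26, p27}, {71, 72} × {p25, p26, p27}, {71, 72, 73} × {p25, p26}, {71, 72, 73} × {p26, p27}, {72, 73} × {p25, p26, p27}, {71, 72, 73} × {p25, p26, p27}}; |τ_{X×Y}| = 70.

Enumerate products U × V with U ∈ τ_X, V ∈ τ_Y (deduplicated):
  ∅ × ∅ = {} (∅)
  {72} × {p25} = {(72,p25)}
  {72} × {p26} = {(72,p26)}
  {71, 72} × {p25} = {(71,p25), (72,p25)}
  {71, 72} × {p26} = {(71,p26), (72,p26)}
  {72} × {p25, p26} = {(72,p25), (72,p26)}
  {72, 73} × {p25} = {(72,p25), (73,p25)}
  {72} × {p26, p27} = {(72,p26), (72,p27)}
  {72, 73} × {p26} = {(72,p26), (73,p26)}
  {71, 72, 73} × {p25} = {(71,p25), (72,p25), (73,p25)}
  {71, 72, 73} × {p26} = {(71,p26), (72,p26), (73,p26)}
  {72} × {p25, p26, p27} = {(72,p25), (72,p26), (72,p27)}
  {71, 72} × {p25, p26} = {(71,p25), (71,p26), (72,p25), (72,p26)}
  {71, 72} × {p26, p27} = {(71,p26), (71,p27), (72,p26), (72,p27)}
  {72, 73} × {p25, p26} = {(72,p25), (72,p26), (73,p25), (73,p26)}
  {72, 73} × {p26, p27} = {(72,p26), (72,p27), (73,p26), (73,p27)}
  {71, 72} × {p25, p26, p27} = {(71,p25), (71,p26), (71,p27), (72,p25), (72,p26), (72,p27)}
  {71, 72, 73} × {p25, p26} = {(71,p25), (71,p26), (72,p25), (72,p26), (73,p25), (73,p26)}
  {71, 72, 73} × {p26, p27} = {(71,p26), (71,p27), (72,p26), (72,p27), (73,p26), (73,p27)}
  {72, 73} × {p25, p26, p27} = {(72,p25), (72,p26), (72,p27), (73,p25), (73,p26), (73,p27)}
  {71, 72, 73} × {p25, p26, p27} = {(71,p25), (71,p26), (71,p27), (72,p25), (72,p26), (72,p27), (73,p25), (73,p26), (73,p27)}
These 21 distinct sets form the basis B.
Close under arbitrary unions to get τ_{X×Y}; counting gives |τ_{X×Y}| = 70.


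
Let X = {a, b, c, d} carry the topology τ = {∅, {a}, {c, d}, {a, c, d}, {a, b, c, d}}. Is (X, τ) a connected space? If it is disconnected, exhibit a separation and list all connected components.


(X, τ) is connected.

Find clopen sets (U ∈ τ with X ∖ U ∈ τ):
  U = ∅, X ∖ U = {a, b, c, d} — both open, so U is clopen.
  U = {a, b, c, d}, X ∖ U = ∅ — both open, so U is clopen.
Only trivial clopens (∅ and X) exist, so (X, τ) is connected.
Compute connected components by grouping points that agree on all clopens:
  component: {a, b, c, d}


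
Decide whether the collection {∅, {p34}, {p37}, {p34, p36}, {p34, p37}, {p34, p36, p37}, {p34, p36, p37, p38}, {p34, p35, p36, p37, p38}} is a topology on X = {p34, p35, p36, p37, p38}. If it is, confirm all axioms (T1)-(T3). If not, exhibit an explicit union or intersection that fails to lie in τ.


τ IS a topology on X.

Axiom (T1): ∅ ∈ τ? Yes; X ∈ τ? Yes.
Axiom (T2/T3): check pairwise unions and intersections of members of τ.
All pairwise intersections and unions checked — each lies in τ. Therefore τ satisfies (T1), (T2), (T3): it IS a topology on X.


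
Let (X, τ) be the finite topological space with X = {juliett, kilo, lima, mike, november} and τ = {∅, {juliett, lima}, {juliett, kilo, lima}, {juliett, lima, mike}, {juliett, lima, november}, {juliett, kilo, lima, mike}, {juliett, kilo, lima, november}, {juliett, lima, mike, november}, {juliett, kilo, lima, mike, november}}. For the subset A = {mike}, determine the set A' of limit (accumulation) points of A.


A' = ∅

For each x ∈ X, list the open sets U ∈ τ with x ∈ U, then check whether U ∩ (A ∖ {x}) ≠ ∅ for every such U.
  x = juliett: open {juliett, lima} ∋ x has {juliett, lima} ∩ (A ∖ {juliett}) = ∅, so x is NOT a limit point.
  x = kilo: open {juliett, kilo, lima} ∋ x has {juliett, kilo, lima} ∩ (A ∖ {kilo}) = ∅, so x is NOT a limit point.
  x = lima: open {juliett, lima} ∋ x has {juliett, lima} ∩ (A ∖ {lima}) = ∅, so x is NOT a limit point.
  x = mike: open {juliett, lima, mike} ∋ x has {juliett, lima, mike} ∩ (A ∖ {mike}) = ∅, so x is NOT a limit point.
  x = november: open {juliett, lima, november} ∋ x has {juliett, lima, november} ∩ (A ∖ {november}) = ∅, so x is NOT a limit point.
Collecting: A' = ∅.


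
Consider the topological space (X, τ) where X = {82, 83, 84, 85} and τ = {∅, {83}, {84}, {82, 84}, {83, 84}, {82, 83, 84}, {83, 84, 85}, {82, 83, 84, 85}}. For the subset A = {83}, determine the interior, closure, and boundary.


int(A) = {83}, cl(A) = {83, 85}, ∂A = {85}.

Closed sets in (X, τ) are complements of opens:
  closed(X, τ) = {∅, {82}, {85}, {82, 85}, {83, 85}, {82, 83, 85}, {82, 84, 85}, {82, 83, 84, 85}}.
int(A) = ⋃ {U ∈ τ : U ⊆ A}. Opens contained in A: ∅, {83}.
Taking the union of these: int(A) = {83}.
cl(A) = ⋂ {C closed : A ⊆ C}. Closed sets containing A: {83, 85}, {82, 83, 85}, {82, 83, 84, 85}.
Intersecting these: cl(A) = {83, 85}.
∂A = cl(A) ∖ int(A) = {83, 85} ∖ {83} = {85}.


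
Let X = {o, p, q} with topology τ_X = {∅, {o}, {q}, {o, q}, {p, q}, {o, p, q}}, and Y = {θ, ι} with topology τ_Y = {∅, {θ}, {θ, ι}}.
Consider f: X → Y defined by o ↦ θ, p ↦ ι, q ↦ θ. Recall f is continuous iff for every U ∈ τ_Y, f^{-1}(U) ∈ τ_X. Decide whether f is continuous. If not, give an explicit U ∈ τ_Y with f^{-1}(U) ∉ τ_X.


f IS continuous.

Compute f^{-1}(U) for each U ∈ τ_Y:
  U = ∅: f^{-1}(U) = ∅ ∈ τ_X ✓.
  U = {θ}: f^{-1}(U) = {o, q} ∈ τ_X ✓.
  U = {θ, ι}: f^{-1}(U) = {o, p, q} ∈ τ_X ✓.
Every preimage lies in τ_X, so f IS continuous.


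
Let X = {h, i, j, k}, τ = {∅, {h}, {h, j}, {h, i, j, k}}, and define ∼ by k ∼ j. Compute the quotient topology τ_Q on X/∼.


X/∼ = {[h], [i], [j=k]}; |τ_Q| = 3.

Equivalence classes: [h], [i], [j=k].
Quotient map π: X → X/∼ sends h ↦ [h], i ↦ [i], j ↦ [j=k], k ↦ [j=k].
For each subset V ⊆ X/∼, compute π^{-1}(V) ⊆ X and check whether π^{-1}(V) ∈ τ. V is open in τ_Q iff π^{-1}(V) ∈ τ.
  V = {}: π^{-1}(V) = ∅ ∈ τ ✓.
  V = {[h]}: π^{-1}(V) = {h} ∈ τ ✓.
  V = {[i]}: π^{-1}(V) = {i} ∉ τ ✗.
  V = {[h], [i]}: π^{-1}(V) = {h, i} ∉ τ ✗.
  V = {[j=k]}: π^{-1}(V) = {j, k} ∉ τ ✗.
  V = {[h], [j=k]}: π^{-1}(V) = {h, j, k} ∉ τ ✗.
  V = {[i], [j=k]}: π^{-1}(V) = {i, j, k} ∉ τ ✗.
  V = {[h], [i], [j=k]}: π^{-1}(V) = {h, i, j, k} ∈ τ ✓.
Open sets in the quotient: τ_Q = {{}, {[h]}, {[h], [i], [j=k]}} (3 elements).


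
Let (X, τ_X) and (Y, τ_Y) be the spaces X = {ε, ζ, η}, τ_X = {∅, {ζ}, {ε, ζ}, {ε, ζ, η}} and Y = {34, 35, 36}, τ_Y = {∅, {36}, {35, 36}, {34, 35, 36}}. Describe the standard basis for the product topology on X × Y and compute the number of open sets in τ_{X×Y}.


Basis B = {∅ × ∅, {ζ} × {36}, {ε, ζ} × {36}, {ζ} × {35, 36}, {ε, ζ, η} × {36}, {ζ} × {34, 35, 36}, {ε, ζ} × {35, 36}, {ε, ζ} × {34, 35, 36}, {ε, ζ, η} × {35, 36}, {ε, ζ, η} × {34, 35, 36}}; |τ_{X×Y}| = 20.

Enumerate products U × V with U ∈ τ_X, V ∈ τ_Y (deduplicated):
  ∅ × ∅ = {} (∅)
  {ζ} × {36} = {(ζ,36)}
  {ε, ζ} × {36} = {(ε,36), (ζ,36)}
  {ζ} × {35, 36} = {(ζ,35), (ζ,36)}
  {ε, ζ, η} × {36} = {(ε,36), (ζ,36), (η,36)}
  {ζ} × {34, 35, 36} = {(ζ,34), (ζ,35), (ζ,36)}
  {ε, ζ} × {35, 36} = {(ε,35), (ε,36), (ζ,35), (ζ,36)}
  {ε, ζ} × {34, 35, 36} = {(ε,34), (ε,35), (ε,36), (ζ,34), (ζ,35), (ζ,36)}
  {ε, ζ, η} × {35, 36} = {(ε,35), (ε,36), (ζ,35), (ζ,36), (η,35), (η,36)}
  {ε, ζ, η} × {34, 35, 36} = {(ε,34), (ε,35), (ε,36), (ζ,34), (ζ,35), (ζ,36), (η,34), (η,35), (η,36)}
These 10 distinct sets form the basis B.
Close under arbitrary unions to get τ_{X×Y}; counting gives |τ_{X×Y}| = 20.


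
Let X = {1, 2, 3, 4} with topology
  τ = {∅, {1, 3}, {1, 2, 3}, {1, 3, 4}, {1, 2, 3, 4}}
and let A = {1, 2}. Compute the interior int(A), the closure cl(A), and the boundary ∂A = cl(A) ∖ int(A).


int(A) = ∅, cl(A) = {1, 2, 3, 4}, ∂A = {1, 2, 3, 4}.

Closed sets in (X, τ) are complements of opens:
  closed(X, τ) = {∅, {2}, {4}, {2, 4}, {1, 2, 3, 4}}.
int(A) = ⋃ {U ∈ τ : U ⊆ A}. Opens contained in A: ∅.
Taking the union of these: int(A) = ∅.
cl(A) = ⋂ {C closed : A ⊆ C}. Closed sets containing A: {1, 2, 3, 4}.
Intersecting these: cl(A) = {1, 2, 3, 4}.
∂A = cl(A) ∖ int(A) = {1, 2, 3, 4} ∖ ∅ = {1, 2, 3, 4}.


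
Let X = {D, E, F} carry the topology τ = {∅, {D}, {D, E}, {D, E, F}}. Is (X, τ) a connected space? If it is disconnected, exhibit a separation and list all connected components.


(X, τ) is connected.

Find clopen sets (U ∈ τ with X ∖ U ∈ τ):
  U = ∅, X ∖ U = {D, E, F} — both open, so U is clopen.
  U = {D, E, F}, X ∖ U = ∅ — both open, so U is clopen.
Only trivial clopens (∅ and X) exist, so (X, τ) is connected.
Compute connected components by grouping points that agree on all clopens:
  component: {D, E, F}


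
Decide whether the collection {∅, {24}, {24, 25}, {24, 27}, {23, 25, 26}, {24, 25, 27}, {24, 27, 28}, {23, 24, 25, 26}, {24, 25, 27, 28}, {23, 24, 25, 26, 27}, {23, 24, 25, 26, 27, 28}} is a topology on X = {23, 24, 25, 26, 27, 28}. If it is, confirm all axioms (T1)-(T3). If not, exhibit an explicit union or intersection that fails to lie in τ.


τ is NOT a topology on X.

Axiom (T1): ∅ ∈ τ? Yes; X ∈ τ? Yes.
Axiom (T2/T3): check pairwise unions and intersections of members of τ.
Counterexample for (T3): {24, 25} ∩ {23, 25, 26} = {25} ∉ τ. Therefore τ is NOT a topology.


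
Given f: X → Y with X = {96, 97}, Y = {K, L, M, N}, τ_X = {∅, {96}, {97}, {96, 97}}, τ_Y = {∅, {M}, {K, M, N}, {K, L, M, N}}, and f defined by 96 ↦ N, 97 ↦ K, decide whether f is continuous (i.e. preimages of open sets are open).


f IS continuous.

Compute f^{-1}(U) for each U ∈ τ_Y:
  U = ∅: f^{-1}(U) = ∅ ∈ τ_X ✓.
  U = {M}: f^{-1}(U) = ∅ ∈ τ_X ✓.
  U = {K, M, N}: f^{-1}(U) = {96, 97} ∈ τ_X ✓.
  U = {K, L, M, N}: f^{-1}(U) = {96, 97} ∈ τ_X ✓.
Every preimage lies in τ_X, so f IS continuous.


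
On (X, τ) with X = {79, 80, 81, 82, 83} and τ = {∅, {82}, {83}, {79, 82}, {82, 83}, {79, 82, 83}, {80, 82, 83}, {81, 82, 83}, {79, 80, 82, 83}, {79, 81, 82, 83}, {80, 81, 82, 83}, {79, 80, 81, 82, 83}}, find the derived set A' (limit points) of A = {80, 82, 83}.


A' = {79, 80, 81}

For each x ∈ X, list the open sets U ∈ τ with x ∈ U, then check whether U ∩ (A ∖ {x}) ≠ ∅ for every such U.
  x = 79: opens ∋ x are {79, 82}, {79, 82, 83}, {79, 80, 82, 83}, {79, 81, 82, 83}, {79, 80, 81, 82, 83}; each meets A ∖ {79}, so x IS a limit point.
  x = 80: opens ∋ x are {80, 82, 83}, {79, 80, 82, 83}, {80, 81, 82, 83}, {79, 80, 81, 82, 83}; each meets A ∖ {80}, so x IS a limit point.
  x = 81: opens ∋ x are {81, 82, 83}, {79, 81, 82, 83}, {80, 81, 82, 83}, {79, 80, 81, 82, 83}; each meets A ∖ {81}, so x IS a limit point.
  x = 82: open {82} ∋ x has {82} ∩ (A ∖ {82}) = ∅, so x is NOT a limit point.
  x = 83: open {83} ∋ x has {83} ∩ (A ∖ {83}) = ∅, so x is NOT a limit point.
Collecting: A' = {79, 80, 81}.


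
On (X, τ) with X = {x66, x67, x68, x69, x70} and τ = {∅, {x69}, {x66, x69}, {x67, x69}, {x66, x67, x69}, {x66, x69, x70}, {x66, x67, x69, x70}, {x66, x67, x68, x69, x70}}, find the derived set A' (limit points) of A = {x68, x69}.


A' = {x66, x67, x68, x70}

For each x ∈ X, list the open sets U ∈ τ with x ∈ U, then check whether U ∩ (A ∖ {x}) ≠ ∅ for every such U.
  x = x66: opens ∋ x are {x66, x69}, {x66, x67, x69}, {x66, x69, x70}, {x66, x67, x69, x70}, {x66, x67, x68, x69, x70}; each meets A ∖ {x66}, so x IS a limit point.
  x = x67: opens ∋ x are {x67, x69}, {x66, x67, x69}, {x66, x67, x69, x70}, {x66, x67, x68, x69, x70}; each meets A ∖ {x67}, so x IS a limit point.
  x = x68: opens ∋ x are {x66, x67, x68, x69, x70}; each meets A ∖ {x68}, so x IS a limit point.
  x = x69: open {x69} ∋ x has {x69} ∩ (A ∖ {x69}) = ∅, so x is NOT a limit point.
  x = x70: opens ∋ x are {x66, x69, x70}, {x66, x67, x69, x70}, {x66, x67, x68, x69, x70}; each meets A ∖ {x70}, so x IS a limit point.
Collecting: A' = {x66, x67, x68, x70}.


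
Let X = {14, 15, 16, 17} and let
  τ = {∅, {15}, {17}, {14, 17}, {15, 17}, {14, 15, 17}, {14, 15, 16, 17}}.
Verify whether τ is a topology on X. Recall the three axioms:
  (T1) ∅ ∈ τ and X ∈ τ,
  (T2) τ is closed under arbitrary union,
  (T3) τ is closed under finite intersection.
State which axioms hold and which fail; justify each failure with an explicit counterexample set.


τ IS a topology on X.

Axiom (T1): ∅ ∈ τ? Yes; X ∈ τ? Yes.
Axiom (T2/T3): check pairwise unions and intersections of members of τ.
All pairwise intersections and unions checked — each lies in τ. Therefore τ satisfies (T1), (T2), (T3): it IS a topology on X.


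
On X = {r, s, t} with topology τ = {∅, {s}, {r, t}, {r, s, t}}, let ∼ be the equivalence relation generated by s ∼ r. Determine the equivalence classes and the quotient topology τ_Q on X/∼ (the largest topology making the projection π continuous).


X/∼ = {[r=s], [t]}; |τ_Q| = 2.

Equivalence classes: [r=s], [t].
Quotient map π: X → X/∼ sends r ↦ [r=s], s ↦ [r=s], t ↦ [t].
For each subset V ⊆ X/∼, compute π^{-1}(V) ⊆ X and check whether π^{-1}(V) ∈ τ. V is open in τ_Q iff π^{-1}(V) ∈ τ.
  V = {}: π^{-1}(V) = ∅ ∈ τ ✓.
  V = {[r=s]}: π^{-1}(V) = {r, s} ∉ τ ✗.
  V = {[t]}: π^{-1}(V) = {t} ∉ τ ✗.
  V = {[r=s], [t]}: π^{-1}(V) = {r, s, t} ∈ τ ✓.
Open sets in the quotient: τ_Q = {{}, {[r=s], [t]}} (2 elements).


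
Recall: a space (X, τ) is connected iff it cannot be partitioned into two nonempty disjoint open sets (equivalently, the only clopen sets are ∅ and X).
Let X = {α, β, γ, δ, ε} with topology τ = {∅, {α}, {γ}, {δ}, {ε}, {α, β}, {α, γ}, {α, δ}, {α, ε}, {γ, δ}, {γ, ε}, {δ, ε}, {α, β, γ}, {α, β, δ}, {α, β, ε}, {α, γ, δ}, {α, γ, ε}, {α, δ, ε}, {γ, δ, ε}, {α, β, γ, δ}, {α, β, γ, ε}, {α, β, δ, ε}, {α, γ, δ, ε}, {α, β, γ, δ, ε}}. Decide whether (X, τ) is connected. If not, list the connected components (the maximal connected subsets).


(X, τ) is disconnected; components = [{γ}, {δ}, {ε}, {α, β}].

Find clopen sets (U ∈ τ with X ∖ U ∈ τ):
  U = ∅, X ∖ U = {α, β, γ, δ, ε} — both open, so U is clopen.
  U = {γ}, X ∖ U = {α, β, δ, ε} — both open, so U is clopen.
  U = {δ}, X ∖ U = {α, β, γ, ε} — both open, so U is clopen.
  U = {ε}, X ∖ U = {α, β, γ, δ} — both open, so U is clopen.
  U = {α, β}, X ∖ U = {γ, δ, ε} — both open, so U is clopen.
  U = {γ, δ}, X ∖ U = {α, β, ε} — both open, so U is clopen.
  U = {γ, ε}, X ∖ U = {α, β, δ} — both open, so U is clopen.
  U = {δ, ε}, X ∖ U = {α, β, γ} — both open, so U is clopen.
  U = {α, β, γ}, X ∖ U = {δ, ε} — both open, so U is clopen.
  U = {α, β, δ}, X ∖ U = {γ, ε} — both open, so U is clopen.
  U = {α, β, ε}, X ∖ U = {γ, δ} — both open, so U is clopen.
  U = {γ, δ, ε}, X ∖ U = {α, β} — both open, so U is clopen.
  U = {α, β, γ, δ}, X ∖ U = {ε} — both open, so U is clopen.
  U = {α, β, γ, ε}, X ∖ U = {δ} — both open, so U is clopen.
  U = {α, β, δ, ε}, X ∖ U = {γ} — both open, so U is clopen.
  U = {α, β, γ, δ, ε}, X ∖ U = ∅ — both open, so U is clopen.
Nontrivial clopen(s) exist: e.g. {δ, ε}. So (X, τ) is disconnected.
Compute connected components by grouping points that agree on all clopens:
  component: {γ}
  component: {δ}
  component: {ε}
  component: {α, β}


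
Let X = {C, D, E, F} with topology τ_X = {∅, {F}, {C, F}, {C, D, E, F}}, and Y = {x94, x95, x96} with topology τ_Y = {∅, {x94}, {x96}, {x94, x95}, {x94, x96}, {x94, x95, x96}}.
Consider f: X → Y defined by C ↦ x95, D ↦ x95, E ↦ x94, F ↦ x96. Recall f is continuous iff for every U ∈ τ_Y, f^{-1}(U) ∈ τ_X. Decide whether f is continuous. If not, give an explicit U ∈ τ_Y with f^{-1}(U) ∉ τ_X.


f is NOT continuous.

Compute f^{-1}(U) for each U ∈ τ_Y:
  U = ∅: f^{-1}(U) = ∅ ∈ τ_X ✓.
  U = {x94}: f^{-1}(U) = {E} ∉ τ_X ✗.
  U = {x96}: f^{-1}(U) = {F} ∈ τ_X ✓.
  U = {x94, x95}: f^{-1}(U) = {C, D, E} ∉ τ_X ✗.
  U = {x94, x96}: f^{-1}(U) = {E, F} ∉ τ_X ✗.
  U = {x94, x95, x96}: f^{-1}(U) = {C, D, E, F} ∈ τ_X ✓.
Found U = {x94} with f^{-1}(U) = {E} not in τ_X. Therefore f is NOT continuous.


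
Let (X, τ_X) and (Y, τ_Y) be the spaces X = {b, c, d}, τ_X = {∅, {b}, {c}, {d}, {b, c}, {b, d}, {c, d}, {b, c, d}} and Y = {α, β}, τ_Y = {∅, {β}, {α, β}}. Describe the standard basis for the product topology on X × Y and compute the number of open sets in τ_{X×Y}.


Basis B = {∅ × ∅, {b} × {β}, {c} × {β}, {d} × {β}, {b} × {α, β}, {b, c} × {β}, {b, d} × {β}, {c} × {α, β}, {c, d} × {β}, {d} × {α, β}, {b, c, d} × {β}, {b, c} × {α, β}, {b, d} × {α, β}, {c, d} × {α, β}, {b, c, d} × {α, β}}; |τ_{X×Y}| = 27.

Enumerate products U × V with U ∈ τ_X, V ∈ τ_Y (deduplicated):
  ∅ × ∅ = {} (∅)
  {b} × {β} = {(b,β)}
  {c} × {β} = {(c,β)}
  {d} × {β} = {(d,β)}
  {b} × {α, β} = {(b,α), (b,β)}
  {b, c} × {β} = {(b,β), (c,β)}
  {b, d} × {β} = {(b,β), (d,β)}
  {c} × {α, β} = {(c,α), (c,β)}
  {c, d} × {β} = {(c,β), (d,β)}
  {d} × {α, β} = {(d,α), (d,β)}
  {b, c, d} × {β} = {(b,β), (c,β), (d,β)}
  {b, c} × {α, β} = {(b,α), (b,β), (c,α), (c,β)}
  {b, d} × {α, β} = {(b,α), (b,β), (d,α), (d,β)}
  {c, d} × {α, β} = {(c,α), (c,β), (d,α), (d,β)}
  {b, c, d} × {α, β} = {(b,α), (b,β), (c,α), (c,β), (d,α), (d,β)}
These 15 distinct sets form the basis B.
Close under arbitrary unions to get τ_{X×Y}; counting gives |τ_{X×Y}| = 27.


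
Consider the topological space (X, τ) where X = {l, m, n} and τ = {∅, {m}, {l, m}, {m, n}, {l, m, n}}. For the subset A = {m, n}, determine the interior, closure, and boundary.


int(A) = {m, n}, cl(A) = {l, m, n}, ∂A = {l}.

Closed sets in (X, τ) are complements of opens:
  closed(X, τ) = {∅, {l}, {n}, {l, n}, {l, m, n}}.
int(A) = ⋃ {U ∈ τ : U ⊆ A}. Opens contained in A: ∅, {m}, {m, n}.
Taking the union of these: int(A) = {m, n}.
cl(A) = ⋂ {C closed : A ⊆ C}. Closed sets containing A: {l, m, n}.
Intersecting these: cl(A) = {l, m, n}.
∂A = cl(A) ∖ int(A) = {l, m, n} ∖ {m, n} = {l}.


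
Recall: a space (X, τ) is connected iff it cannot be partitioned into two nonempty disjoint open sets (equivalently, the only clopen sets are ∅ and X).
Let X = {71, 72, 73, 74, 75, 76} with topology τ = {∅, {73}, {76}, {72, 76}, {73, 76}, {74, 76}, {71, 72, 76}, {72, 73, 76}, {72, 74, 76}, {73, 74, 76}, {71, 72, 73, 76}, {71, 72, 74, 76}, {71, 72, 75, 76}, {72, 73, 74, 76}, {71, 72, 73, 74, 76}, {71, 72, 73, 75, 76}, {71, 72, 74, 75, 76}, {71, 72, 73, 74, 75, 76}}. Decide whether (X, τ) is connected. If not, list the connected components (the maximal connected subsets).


(X, τ) is disconnected; components = [{73}, {71, 72, 74, 75, 76}].

Find clopen sets (U ∈ τ with X ∖ U ∈ τ):
  U = ∅, X ∖ U = {71, 72, 73, 74, 75, 76} — both open, so U is clopen.
  U = {73}, X ∖ U = {71, 72, 74, 75, 76} — both open, so U is clopen.
  U = {71, 72, 74, 75, 76}, X ∖ U = {73} — both open, so U is clopen.
  U = {71, 72, 73, 74, 75, 76}, X ∖ U = ∅ — both open, so U is clopen.
Nontrivial clopen(s) exist: e.g. {71, 72, 74, 75, 76}. So (X, τ) is disconnected.
Compute connected components by grouping points that agree on all clopens:
  component: {73}
  component: {71, 72, 74, 75, 76}


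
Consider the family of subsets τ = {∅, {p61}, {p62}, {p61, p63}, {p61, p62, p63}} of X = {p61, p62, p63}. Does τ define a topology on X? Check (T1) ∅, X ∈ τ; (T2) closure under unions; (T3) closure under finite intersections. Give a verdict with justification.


τ is NOT a topology on X.

Axiom (T1): ∅ ∈ τ? Yes; X ∈ τ? Yes.
Axiom (T2/T3): check pairwise unions and intersections of members of τ.
Counterexample for (T2): {p61} ∪ {p62} = {p61, p62} ∉ τ. Therefore τ is NOT a topology.


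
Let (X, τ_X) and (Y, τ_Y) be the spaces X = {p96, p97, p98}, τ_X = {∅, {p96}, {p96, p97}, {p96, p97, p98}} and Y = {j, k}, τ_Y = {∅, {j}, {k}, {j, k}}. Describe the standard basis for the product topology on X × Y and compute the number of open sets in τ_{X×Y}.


Basis B = {∅ × ∅, {p96} × {j}, {p96} × {k}, {p96} × {j, k}, {p96, p97} × {j}, {p96, p97} × {k}, {p96, p97, p98} × {j}, {p96, p97, p98} × {k}, {p96, p97} × {j, k}, {p96, p97, p98} × {j, k}}; |τ_{X×Y}| = 16.

Enumerate products U × V with U ∈ τ_X, V ∈ τ_Y (deduplicated):
  ∅ × ∅ = {} (∅)
  {p96} × {j} = {(p96,j)}
  {p96} × {k} = {(p96,k)}
  {p96} × {j, k} = {(p96,j), (p96,k)}
  {p96, p97} × {j} = {(p96,j), (p97,j)}
  {p96, p97} × {k} = {(p96,k), (p97,k)}
  {p96, p97, p98} × {j} = {(p96,j), (p97,j), (p98,j)}
  {p96, p97, p98} × {k} = {(p96,k), (p97,k), (p98,k)}
  {p96, p97} × {j, k} = {(p96,j), (p96,k), (p97,j), (p97,k)}
  {p96, p97, p98} × {j, k} = {(p96,j), (p96,k), (p97,j), (p97,k), (p98,j), (p98,k)}
These 10 distinct sets form the basis B.
Close under arbitrary unions to get τ_{X×Y}; counting gives |τ_{X×Y}| = 16.


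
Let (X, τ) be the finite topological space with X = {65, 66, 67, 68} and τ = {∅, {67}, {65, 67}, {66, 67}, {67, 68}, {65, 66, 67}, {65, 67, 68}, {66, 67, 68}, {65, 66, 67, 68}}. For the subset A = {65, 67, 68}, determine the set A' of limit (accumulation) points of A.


A' = {65, 66, 68}

For each x ∈ X, list the open sets U ∈ τ with x ∈ U, then check whether U ∩ (A ∖ {x}) ≠ ∅ for every such U.
  x = 65: opens ∋ x are {65, 67}, {65, 66, 67}, {65, 67, 68}, {65, 66, 67, 68}; each meets A ∖ {65}, so x IS a limit point.
  x = 66: opens ∋ x are {66, 67}, {65, 66, 67}, {66, 67, 68}, {65, 66, 67, 68}; each meets A ∖ {66}, so x IS a limit point.
  x = 67: open {67} ∋ x has {67} ∩ (A ∖ {67}) = ∅, so x is NOT a limit point.
  x = 68: opens ∋ x are {67, 68}, {65, 67, 68}, {66, 67, 68}, {65, 66, 67, 68}; each meets A ∖ {68}, so x IS a limit point.
Collecting: A' = {65, 66, 68}.


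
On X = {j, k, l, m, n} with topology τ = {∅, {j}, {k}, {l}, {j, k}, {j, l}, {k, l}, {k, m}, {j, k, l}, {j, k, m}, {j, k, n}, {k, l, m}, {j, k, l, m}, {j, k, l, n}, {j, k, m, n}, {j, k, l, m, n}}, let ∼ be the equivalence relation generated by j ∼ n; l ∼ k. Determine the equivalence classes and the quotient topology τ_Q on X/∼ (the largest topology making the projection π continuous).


X/∼ = {[j=n], [k=l], [m]}; |τ_Q| = 5.

Equivalence classes: [j=n], [k=l], [m].
Quotient map π: X → X/∼ sends j ↦ [j=n], k ↦ [k=l], l ↦ [k=l], m ↦ [m], n ↦ [j=n].
For each subset V ⊆ X/∼, compute π^{-1}(V) ⊆ X and check whether π^{-1}(V) ∈ τ. V is open in τ_Q iff π^{-1}(V) ∈ τ.
  V = {}: π^{-1}(V) = ∅ ∈ τ ✓.
  V = {[j=n]}: π^{-1}(V) = {j, n} ∉ τ ✗.
  V = {[k=l]}: π^{-1}(V) = {k, l} ∈ τ ✓.
  V = {[j=n], [k=l]}: π^{-1}(V) = {j, k, l, n} ∈ τ ✓.
  V = {[m]}: π^{-1}(V) = {m} ∉ τ ✗.
  V = {[j=n], [m]}: π^{-1}(V) = {j, m, n} ∉ τ ✗.
  V = {[k=l], [m]}: π^{-1}(V) = {k, l, m} ∈ τ ✓.
  V = {[j=n], [k=l], [m]}: π^{-1}(V) = {j, k, l, m, n} ∈ τ ✓.
Open sets in the quotient: τ_Q = {{}, {[k=l]}, {[j=n], [k=l]}, {[k=l], [m]}, {[j=n], [k=l], [m]}} (5 elements).


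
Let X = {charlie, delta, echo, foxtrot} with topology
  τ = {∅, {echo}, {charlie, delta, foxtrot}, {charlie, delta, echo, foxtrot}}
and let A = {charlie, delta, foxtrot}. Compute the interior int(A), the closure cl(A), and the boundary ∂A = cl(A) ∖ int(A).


int(A) = {charlie, delta, foxtrot}, cl(A) = {charlie, delta, foxtrot}, ∂A = ∅.

Closed sets in (X, τ) are complements of opens:
  closed(X, τ) = {∅, {echo}, {charlie, delta, foxtrot}, {charlie, delta, echo, foxtrot}}.
int(A) = ⋃ {U ∈ τ : U ⊆ A}. Opens contained in A: ∅, {charlie, delta, foxtrot}.
Taking the union of these: int(A) = {charlie, delta, foxtrot}.
cl(A) = ⋂ {C closed : A ⊆ C}. Closed sets containing A: {charlie, delta, foxtrot}, {charlie, delta, echo, foxtrot}.
Intersecting these: cl(A) = {charlie, delta, foxtrot}.
∂A = cl(A) ∖ int(A) = {charlie, delta, foxtrot} ∖ {charlie, delta, foxtrot} = ∅.
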